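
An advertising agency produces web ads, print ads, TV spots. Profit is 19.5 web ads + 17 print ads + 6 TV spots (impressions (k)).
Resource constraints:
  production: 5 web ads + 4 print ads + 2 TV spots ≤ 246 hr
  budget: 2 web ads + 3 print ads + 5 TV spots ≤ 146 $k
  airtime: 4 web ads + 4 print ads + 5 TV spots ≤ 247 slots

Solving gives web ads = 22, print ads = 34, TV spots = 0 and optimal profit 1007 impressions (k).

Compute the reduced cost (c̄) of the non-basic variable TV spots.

At the optimum: production uses 246 of 246 (binding); budget uses 146 of 146 (binding); airtime uses 224 of 247 (slack = 23).
By complementary slackness, y = 0 for the non-binding constraint.
Dual feasibility on the basic columns requires 5·y_production + 2·y_budget = 19.5, 4·y_production + 3·y_budget = 17.
This yields shadow prices y_production = 3.5, y_budget = 1.
Reduced cost of TV spots: c₃ − yᵀa₃ = 6 − (3.5·2 + 1·5) = 6 − 12 = -6.

-6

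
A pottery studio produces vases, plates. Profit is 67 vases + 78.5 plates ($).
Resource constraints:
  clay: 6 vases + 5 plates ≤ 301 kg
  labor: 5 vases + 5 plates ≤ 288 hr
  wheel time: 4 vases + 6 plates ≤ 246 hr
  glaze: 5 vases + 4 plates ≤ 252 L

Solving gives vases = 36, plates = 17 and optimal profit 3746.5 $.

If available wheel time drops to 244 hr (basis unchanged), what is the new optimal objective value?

3729.5

At the optimum: clay uses 301 of 301 (binding); labor uses 265 of 288 (slack = 23); wheel time uses 246 of 246 (binding); glaze uses 248 of 252 (slack = 4).
Slack constraints have shadow price 0 (complementary slackness).
The binding rows give the dual system: 6·y_clay + 4·y_wheel time = 67 and 5·y_clay + 6·y_wheel time = 78.5.
Solving: y_clay = 5.5, y_wheel time = 8.5.
Δz = y_wheel time·Δb = 8.5 × (-2) = -17, so new z* = 3746.5 − 17 = 3729.5.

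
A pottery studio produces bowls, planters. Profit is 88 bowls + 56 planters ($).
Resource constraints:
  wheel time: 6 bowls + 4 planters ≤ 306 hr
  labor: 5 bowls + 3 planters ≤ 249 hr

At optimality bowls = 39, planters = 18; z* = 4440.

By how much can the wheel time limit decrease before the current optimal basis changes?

7.2

Binding constraints: wheel time, labor. The basis is B = [[6,4],[5,3]] with det -2.
Per unit decrease in wheel time, x* moves by d = (1.5, -2.5).
The basis stays optimal until planters reaches 0; allowable decrease = 7.2 hr.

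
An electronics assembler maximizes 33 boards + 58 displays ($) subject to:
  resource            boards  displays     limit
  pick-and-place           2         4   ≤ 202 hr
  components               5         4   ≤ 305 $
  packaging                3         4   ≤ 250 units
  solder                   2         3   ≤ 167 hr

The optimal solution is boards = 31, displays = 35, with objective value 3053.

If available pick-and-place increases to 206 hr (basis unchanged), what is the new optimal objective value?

Check each constraint at x*: pick-and-place 202/202 (tight); components 295/305 (slack 10); packaging 233/250 (slack 17); solder 167/167 (tight).
Since components, packaging are not tight, their duals are 0.
The binding rows give the dual system: 2·y_pick-and-place + 2·y_solder = 33 and 4·y_pick-and-place + 3·y_solder = 58.
→ y_pick-and-place = 8.5 and y_solder = 8.
Δz = y_pick-and-place·Δb = 8.5 × (4) = 34, so new z* = 3053 + 34 = 3087.

3087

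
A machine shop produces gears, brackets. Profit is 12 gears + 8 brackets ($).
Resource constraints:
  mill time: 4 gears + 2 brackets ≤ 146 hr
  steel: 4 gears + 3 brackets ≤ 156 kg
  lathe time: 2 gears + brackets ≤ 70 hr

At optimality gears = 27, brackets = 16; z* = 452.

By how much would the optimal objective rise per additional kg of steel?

Check each constraint at x*: mill time 140/146 (slack 6); steel 156/156 (tight); lathe time 70/70 (tight).
By complementary slackness, y = 0 for the non-binding constraint.
The binding rows give the dual system: 4·y_steel + 2·y_lathe time = 12 and 3·y_steel + 1·y_lathe time = 8.
This yields shadow prices y_steel = 2, y_lathe time = 2.
Shadow price of steel = 2.

2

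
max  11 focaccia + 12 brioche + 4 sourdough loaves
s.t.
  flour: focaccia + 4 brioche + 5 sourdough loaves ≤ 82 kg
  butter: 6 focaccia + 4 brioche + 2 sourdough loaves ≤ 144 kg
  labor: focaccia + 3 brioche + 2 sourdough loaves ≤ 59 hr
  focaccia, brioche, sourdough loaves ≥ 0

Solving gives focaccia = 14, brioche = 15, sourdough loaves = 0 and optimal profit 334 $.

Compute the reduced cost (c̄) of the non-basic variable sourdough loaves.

-3

Check each constraint at x*: flour 74/82 (slack 8); butter 144/144 (tight); labor 59/59 (tight).
Since flour is not tight, its dual is 0.
From A_Bᵀ y = c: 6·y_butter + 1·y_labor = 11; 4·y_butter + 3·y_labor = 12.
Solving: y_butter = 1.5, y_labor = 2.
Reduced cost of sourdough loaves: c₃ − yᵀa₃ = 4 − (1.5·2 + 2·2) = 4 − 7 = -3.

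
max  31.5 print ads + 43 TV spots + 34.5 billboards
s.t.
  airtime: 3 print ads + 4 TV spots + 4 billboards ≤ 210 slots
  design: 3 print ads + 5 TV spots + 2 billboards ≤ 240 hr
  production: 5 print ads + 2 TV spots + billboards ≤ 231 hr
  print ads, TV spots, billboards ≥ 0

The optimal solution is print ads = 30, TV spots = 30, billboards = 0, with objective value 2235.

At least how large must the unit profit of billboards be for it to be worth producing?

Check each constraint at x*: airtime 210/210 (tight); design 240/240 (tight); production 210/231 (slack 21).
Since production is not tight, its dual is 0.
Dual feasibility on the basic columns requires 3·y_airtime + 3·y_design = 31.5, 4·y_airtime + 5·y_design = 43.
This yields shadow prices y_airtime = 9.5, y_design = 1.
billboards enters the basis when its profit ≥ yᵀa₃ = 9.5·4 + 1·2 = 40.

40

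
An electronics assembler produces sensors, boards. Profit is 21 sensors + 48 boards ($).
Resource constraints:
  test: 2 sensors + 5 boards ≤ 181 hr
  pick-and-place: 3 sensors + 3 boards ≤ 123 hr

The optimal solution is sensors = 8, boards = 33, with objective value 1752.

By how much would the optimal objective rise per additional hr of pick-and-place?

Both test and pick-and-place are binding at x*.
The binding rows give the dual system: 2·y_test + 3·y_pick-and-place = 21 and 5·y_test + 3·y_pick-and-place = 48.
Solving: y_test = 9, y_pick-and-place = 1.
Shadow price of pick-and-place = 1.

1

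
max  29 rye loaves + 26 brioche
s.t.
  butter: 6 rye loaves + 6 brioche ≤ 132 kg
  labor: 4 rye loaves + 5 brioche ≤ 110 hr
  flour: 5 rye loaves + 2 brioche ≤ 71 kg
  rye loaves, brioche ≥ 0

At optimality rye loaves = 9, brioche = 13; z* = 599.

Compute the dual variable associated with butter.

4

At the optimum: butter uses 132 of 132 (binding); labor uses 101 of 110 (slack = 9); flour uses 71 of 71 (binding).
Since labor is not tight, its dual is 0.
From A_Bᵀ y = c: 6·y_butter + 5·y_flour = 29; 6·y_butter + 2·y_flour = 26.
→ y_butter = 4 and y_flour = 1.
Shadow price of butter = 4.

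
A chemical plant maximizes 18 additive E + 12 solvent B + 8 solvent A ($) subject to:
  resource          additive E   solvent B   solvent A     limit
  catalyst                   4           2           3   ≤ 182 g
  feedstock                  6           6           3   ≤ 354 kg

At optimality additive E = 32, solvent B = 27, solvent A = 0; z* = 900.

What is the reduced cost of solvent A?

Both catalyst and feedstock are binding at x*.
The binding rows give the dual system: 4·y_catalyst + 6·y_feedstock = 18 and 2·y_catalyst + 6·y_feedstock = 12.
This yields shadow prices y_catalyst = 3, y_feedstock = 1.
Reduced cost of solvent A: c₃ − yᵀa₃ = 8 − (3·3 + 1·3) = 8 − 12 = -4.

-4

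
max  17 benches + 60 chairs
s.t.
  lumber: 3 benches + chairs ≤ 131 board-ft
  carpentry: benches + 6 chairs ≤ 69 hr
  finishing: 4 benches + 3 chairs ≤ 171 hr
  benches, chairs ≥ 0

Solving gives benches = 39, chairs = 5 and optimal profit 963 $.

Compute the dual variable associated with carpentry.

9

Binding: carpentry and finishing. Non-binding: lumber (9 unused).
Since lumber is not tight, its dual is 0.
From A_Bᵀ y = c: 1·y_carpentry + 4·y_finishing = 17; 6·y_carpentry + 3·y_finishing = 60.
Solving: y_carpentry = 9, y_finishing = 2.
Shadow price of carpentry = 9.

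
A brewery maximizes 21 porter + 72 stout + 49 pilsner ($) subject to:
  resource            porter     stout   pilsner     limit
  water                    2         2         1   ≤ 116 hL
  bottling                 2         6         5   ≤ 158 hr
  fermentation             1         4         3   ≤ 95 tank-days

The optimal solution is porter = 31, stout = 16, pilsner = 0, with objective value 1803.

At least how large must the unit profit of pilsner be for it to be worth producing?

57

Check each constraint at x*: water 94/116 (slack 22); bottling 158/158 (tight); fermentation 95/95 (tight).
By complementary slackness, y = 0 for the non-binding constraint.
Dual feasibility on the basic columns requires 2·y_bottling + 1·y_fermentation = 21, 6·y_bottling + 4·y_fermentation = 72.
This yields shadow prices y_bottling = 6, y_fermentation = 9.
pilsner enters the basis when its profit ≥ yᵀa₃ = 6·5 + 9·3 = 57.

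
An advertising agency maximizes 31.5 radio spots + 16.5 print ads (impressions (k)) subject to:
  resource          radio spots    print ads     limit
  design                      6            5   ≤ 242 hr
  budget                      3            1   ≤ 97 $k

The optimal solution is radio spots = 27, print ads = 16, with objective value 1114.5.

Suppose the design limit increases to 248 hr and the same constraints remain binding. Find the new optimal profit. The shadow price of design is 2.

Δb = 6, so new z* = 1114.5 + (2)·(6) = 1114.5 + 12 = 1126.5.

1126.5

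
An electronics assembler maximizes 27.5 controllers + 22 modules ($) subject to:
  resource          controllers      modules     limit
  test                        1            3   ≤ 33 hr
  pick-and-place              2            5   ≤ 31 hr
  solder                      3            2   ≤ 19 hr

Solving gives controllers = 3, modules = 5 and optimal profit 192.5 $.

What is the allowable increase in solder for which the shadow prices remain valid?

Binding constraints: pick-and-place, solder. The basis is B = [[2,5],[3,2]] with det -11.
Per unit increase in solder, x* moves by d = (0.4545, -0.1818).
The basis stays optimal until modules reaches 0; allowable increase = 27.5 hr.

27.5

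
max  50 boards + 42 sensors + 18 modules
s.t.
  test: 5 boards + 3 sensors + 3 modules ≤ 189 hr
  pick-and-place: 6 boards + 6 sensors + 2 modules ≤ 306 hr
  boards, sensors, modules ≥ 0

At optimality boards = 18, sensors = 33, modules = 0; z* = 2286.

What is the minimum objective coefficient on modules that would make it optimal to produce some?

At the optimum: test uses 189 of 189 (binding); pick-and-place uses 306 of 306 (binding).
Dual feasibility on the basic columns requires 5·y_test + 6·y_pick-and-place = 50, 3·y_test + 6·y_pick-and-place = 42.
This yields shadow prices y_test = 4, y_pick-and-place = 5.
modules enters the basis when its profit ≥ yᵀa₃ = 4·3 + 5·2 = 22.

22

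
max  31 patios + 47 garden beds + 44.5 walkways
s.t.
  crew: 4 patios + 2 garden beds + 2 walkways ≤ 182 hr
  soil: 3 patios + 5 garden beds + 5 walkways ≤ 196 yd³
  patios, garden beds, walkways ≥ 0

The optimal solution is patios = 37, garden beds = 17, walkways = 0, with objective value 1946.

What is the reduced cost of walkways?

-2.5

At the optimum: crew uses 182 of 182 (binding); soil uses 196 of 196 (binding).
The binding rows give the dual system: 4·y_crew + 3·y_soil = 31 and 2·y_crew + 5·y_soil = 47.
This yields shadow prices y_crew = 1, y_soil = 9.
Reduced cost of walkways: c₃ − yᵀa₃ = 44.5 − (1·2 + 9·5) = 44.5 − 47 = -2.5.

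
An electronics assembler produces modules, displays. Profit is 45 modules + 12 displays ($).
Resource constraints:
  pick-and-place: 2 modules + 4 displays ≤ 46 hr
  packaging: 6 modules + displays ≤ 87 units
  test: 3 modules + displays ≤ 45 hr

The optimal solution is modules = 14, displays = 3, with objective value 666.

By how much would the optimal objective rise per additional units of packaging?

3

Check each constraint at x*: pick-and-place 40/46 (slack 6); packaging 87/87 (tight); test 45/45 (tight).
Slack constraints have shadow price 0 (complementary slackness).
From A_Bᵀ y = c: 6·y_packaging + 3·y_test = 45; 1·y_packaging + 1·y_test = 12.
Solving: y_packaging = 3, y_test = 9.
Shadow price of packaging = 3.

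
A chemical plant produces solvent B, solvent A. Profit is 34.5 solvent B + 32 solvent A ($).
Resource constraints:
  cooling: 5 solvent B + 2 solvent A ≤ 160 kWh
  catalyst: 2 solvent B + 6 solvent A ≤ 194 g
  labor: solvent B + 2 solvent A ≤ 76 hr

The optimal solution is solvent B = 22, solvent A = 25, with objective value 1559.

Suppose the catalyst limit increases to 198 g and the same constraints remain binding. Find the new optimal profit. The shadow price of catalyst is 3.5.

Δb = 4, so new z* = 1559 + (3.5)·(4) = 1559 + 14 = 1573.

1573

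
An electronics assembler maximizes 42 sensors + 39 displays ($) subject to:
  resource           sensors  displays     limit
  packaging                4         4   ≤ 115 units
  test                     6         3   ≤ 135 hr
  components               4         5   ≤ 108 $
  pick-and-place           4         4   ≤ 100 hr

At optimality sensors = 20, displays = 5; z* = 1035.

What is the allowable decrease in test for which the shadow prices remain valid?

9

Binding constraints: test, pick-and-place. The basis is B = [[6,3],[4,4]] with det 12.
Per unit decrease in test, x* moves by d = (-0.3333, 0.3333).
The basis stays optimal until components becomes binding; allowable decrease = 9 hr.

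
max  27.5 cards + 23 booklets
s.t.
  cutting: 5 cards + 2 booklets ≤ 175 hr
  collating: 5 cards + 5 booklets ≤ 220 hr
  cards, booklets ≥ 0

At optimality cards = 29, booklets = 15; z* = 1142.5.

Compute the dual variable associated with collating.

Both cutting and collating are binding at x*.
From A_Bᵀ y = c: 5·y_cutting + 5·y_collating = 27.5; 2·y_cutting + 5·y_collating = 23.
This yields shadow prices y_cutting = 1.5, y_collating = 4.
Shadow price of collating = 4.

4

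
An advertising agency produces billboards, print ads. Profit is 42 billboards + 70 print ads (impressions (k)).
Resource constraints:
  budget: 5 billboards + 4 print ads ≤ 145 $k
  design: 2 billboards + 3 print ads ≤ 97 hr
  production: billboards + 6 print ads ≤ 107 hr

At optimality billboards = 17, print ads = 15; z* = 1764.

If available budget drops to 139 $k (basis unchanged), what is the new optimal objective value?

1722

At the optimum: budget uses 145 of 145 (binding); design uses 79 of 97 (slack = 18); production uses 107 of 107 (binding).
By complementary slackness, y = 0 for the non-binding constraint.
The binding rows give the dual system: 5·y_budget + 1·y_production = 42 and 4·y_budget + 6·y_production = 70.
Solving: y_budget = 7, y_production = 7.
Δz = y_budget·Δb = 7 × (-6) = -42, so new z* = 1764 − 42 = 1722.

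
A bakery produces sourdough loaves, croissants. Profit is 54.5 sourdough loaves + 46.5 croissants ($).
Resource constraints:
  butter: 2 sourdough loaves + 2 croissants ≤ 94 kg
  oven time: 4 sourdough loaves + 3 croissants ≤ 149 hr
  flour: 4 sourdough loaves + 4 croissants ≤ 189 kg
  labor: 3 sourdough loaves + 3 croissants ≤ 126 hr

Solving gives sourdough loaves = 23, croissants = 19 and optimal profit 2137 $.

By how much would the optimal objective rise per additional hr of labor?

7.5

Binding: oven time and labor. Non-binding: butter (10 unused), flour (21 unused).
Since butter, flour are not tight, their duals are 0.
From A_Bᵀ y = c: 4·y_oven time + 3·y_labor = 54.5; 3·y_oven time + 3·y_labor = 46.5.
→ y_oven time = 8 and y_labor = 7.5.
Shadow price of labor = 7.5.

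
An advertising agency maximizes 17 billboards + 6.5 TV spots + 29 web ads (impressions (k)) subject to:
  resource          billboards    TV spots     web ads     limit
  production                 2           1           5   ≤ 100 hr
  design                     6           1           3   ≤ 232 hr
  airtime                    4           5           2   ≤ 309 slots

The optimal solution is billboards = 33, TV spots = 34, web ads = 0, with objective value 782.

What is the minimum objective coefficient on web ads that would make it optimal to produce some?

At the optimum: production uses 100 of 100 (binding); design uses 232 of 232 (binding); airtime uses 302 of 309 (slack = 7).
Slack constraints have shadow price 0 (complementary slackness).
Dual feasibility on the basic columns requires 2·y_production + 6·y_design = 17, 1·y_production + 1·y_design = 6.5.
This yields shadow prices y_production = 5.5, y_design = 1.
web ads enters the basis when its profit ≥ yᵀa₃ = 5.5·5 + 1·3 = 30.5.

30.5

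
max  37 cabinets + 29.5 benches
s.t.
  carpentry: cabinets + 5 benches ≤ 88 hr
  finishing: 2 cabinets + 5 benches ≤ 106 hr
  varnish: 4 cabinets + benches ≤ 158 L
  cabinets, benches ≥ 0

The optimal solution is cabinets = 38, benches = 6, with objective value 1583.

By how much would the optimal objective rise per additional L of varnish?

7

At the optimum: carpentry uses 68 of 88 (slack = 20); finishing uses 106 of 106 (binding); varnish uses 158 of 158 (binding).
Slack constraints have shadow price 0 (complementary slackness).
Dual feasibility on the basic columns requires 2·y_finishing + 4·y_varnish = 37, 5·y_finishing + 1·y_varnish = 29.5.
This yields shadow prices y_finishing = 4.5, y_varnish = 7.
Shadow price of varnish = 7.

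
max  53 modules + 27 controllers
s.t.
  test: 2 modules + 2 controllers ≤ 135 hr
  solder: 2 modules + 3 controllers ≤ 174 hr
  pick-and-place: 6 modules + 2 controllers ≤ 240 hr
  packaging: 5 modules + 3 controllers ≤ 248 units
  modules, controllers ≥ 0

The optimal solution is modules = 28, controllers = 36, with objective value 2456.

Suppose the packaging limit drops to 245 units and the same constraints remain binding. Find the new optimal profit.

2435

At the optimum: test uses 128 of 135 (slack = 7); solder uses 164 of 174 (slack = 10); pick-and-place uses 240 of 240 (binding); packaging uses 248 of 248 (binding).
By complementary slackness, y = 0 for the non-binding constraints.
From A_Bᵀ y = c: 6·y_pick-and-place + 5·y_packaging = 53; 2·y_pick-and-place + 3·y_packaging = 27.
Solving: y_pick-and-place = 3, y_packaging = 7.
Δz = y_packaging·Δb = 7 × (-3) = -21, so new z* = 2456 − 21 = 2435.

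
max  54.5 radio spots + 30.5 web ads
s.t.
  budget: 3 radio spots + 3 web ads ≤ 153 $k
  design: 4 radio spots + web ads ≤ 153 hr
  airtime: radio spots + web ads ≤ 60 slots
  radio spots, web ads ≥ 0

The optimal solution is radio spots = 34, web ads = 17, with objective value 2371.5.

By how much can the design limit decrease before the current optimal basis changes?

Binding constraints: budget, design. The basis is B = [[3,3],[4,1]] with det -9.
Per unit decrease in design, x* moves by d = (-0.3333, 0.3333).
The basis stays optimal until radio spots reaches 0; allowable decrease = 102 hr.

102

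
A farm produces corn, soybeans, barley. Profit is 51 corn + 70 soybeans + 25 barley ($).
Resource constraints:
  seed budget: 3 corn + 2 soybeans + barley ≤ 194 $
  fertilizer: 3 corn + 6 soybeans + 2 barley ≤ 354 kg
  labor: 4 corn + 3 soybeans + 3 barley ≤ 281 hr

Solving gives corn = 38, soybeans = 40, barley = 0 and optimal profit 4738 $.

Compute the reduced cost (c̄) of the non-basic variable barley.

Check each constraint at x*: seed budget 194/194 (tight); fertilizer 354/354 (tight); labor 272/281 (slack 9).
Since labor is not tight, its dual is 0.
From A_Bᵀ y = c: 3·y_seed budget + 3·y_fertilizer = 51; 2·y_seed budget + 6·y_fertilizer = 70.
→ y_seed budget = 8 and y_fertilizer = 9.
Reduced cost of barley: c₃ − yᵀa₃ = 25 − (8·1 + 9·2) = 25 − 26 = -1.

-1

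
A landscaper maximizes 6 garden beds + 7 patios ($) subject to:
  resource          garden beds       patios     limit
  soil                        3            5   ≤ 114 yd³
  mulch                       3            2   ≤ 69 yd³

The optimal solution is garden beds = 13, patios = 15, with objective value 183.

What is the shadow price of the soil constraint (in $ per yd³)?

Both soil and mulch are binding at x*.
The binding rows give the dual system: 3·y_soil + 3·y_mulch = 6 and 5·y_soil + 2·y_mulch = 7.
→ y_soil = 1 and y_mulch = 1.
Shadow price of soil = 1.

1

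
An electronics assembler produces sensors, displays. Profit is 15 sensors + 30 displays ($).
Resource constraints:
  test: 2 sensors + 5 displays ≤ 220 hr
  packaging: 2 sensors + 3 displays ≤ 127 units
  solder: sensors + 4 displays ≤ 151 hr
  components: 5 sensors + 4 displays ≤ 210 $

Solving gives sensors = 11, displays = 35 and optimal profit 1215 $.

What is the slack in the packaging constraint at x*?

packaging used = 2·11 + 3·35 = 127; slack = 127 − 127 = 0.

0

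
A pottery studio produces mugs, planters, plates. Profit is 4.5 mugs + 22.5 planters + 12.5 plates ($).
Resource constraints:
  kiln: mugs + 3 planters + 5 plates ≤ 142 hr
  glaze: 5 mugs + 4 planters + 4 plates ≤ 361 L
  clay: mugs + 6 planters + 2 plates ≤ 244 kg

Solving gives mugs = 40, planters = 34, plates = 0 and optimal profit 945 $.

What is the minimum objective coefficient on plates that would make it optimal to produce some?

Binding: kiln and clay. Non-binding: glaze (25 unused).
By complementary slackness, y = 0 for the non-binding constraint.
From A_Bᵀ y = c: 1·y_kiln + 1·y_clay = 4.5; 3·y_kiln + 6·y_clay = 22.5.
→ y_kiln = 1.5 and y_clay = 3.
plates enters the basis when its profit ≥ yᵀa₃ = 1.5·5 + 3·2 = 13.5.

13.5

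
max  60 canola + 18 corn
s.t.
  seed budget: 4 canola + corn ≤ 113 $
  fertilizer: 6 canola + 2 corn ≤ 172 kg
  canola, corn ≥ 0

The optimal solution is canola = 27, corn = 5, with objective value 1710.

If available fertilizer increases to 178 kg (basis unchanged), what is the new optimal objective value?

1746

Check each constraint at x*: seed budget 113/113 (tight); fertilizer 172/172 (tight).
From A_Bᵀ y = c: 4·y_seed budget + 6·y_fertilizer = 60; 1·y_seed budget + 2·y_fertilizer = 18.
Solving: y_seed budget = 6, y_fertilizer = 6.
Δz = y_fertilizer·Δb = 6 × (6) = 36, so new z* = 1710 + 36 = 1746.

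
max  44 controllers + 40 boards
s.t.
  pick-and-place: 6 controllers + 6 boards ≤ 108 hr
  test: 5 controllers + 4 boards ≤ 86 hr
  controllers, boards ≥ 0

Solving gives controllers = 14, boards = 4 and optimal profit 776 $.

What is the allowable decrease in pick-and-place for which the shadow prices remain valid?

Binding constraints: pick-and-place, test. The basis is B = [[6,6],[5,4]] with det -6.
Per unit decrease in pick-and-place, x* moves by d = (0.6667, -0.8333).
The basis stays optimal until boards reaches 0; allowable decrease = 4.8 hr.

4.8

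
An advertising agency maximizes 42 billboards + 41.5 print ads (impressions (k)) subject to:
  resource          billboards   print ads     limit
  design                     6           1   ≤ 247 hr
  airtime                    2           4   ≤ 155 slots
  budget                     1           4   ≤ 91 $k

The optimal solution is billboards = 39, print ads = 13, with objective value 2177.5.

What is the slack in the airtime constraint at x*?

airtime used = 2·39 + 4·13 = 130; slack = 155 − 130 = 25.

25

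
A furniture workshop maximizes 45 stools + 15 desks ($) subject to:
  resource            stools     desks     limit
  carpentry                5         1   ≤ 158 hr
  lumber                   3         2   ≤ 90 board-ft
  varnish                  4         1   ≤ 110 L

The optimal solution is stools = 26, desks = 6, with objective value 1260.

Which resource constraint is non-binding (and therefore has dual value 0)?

carpentry: 136/158 (slack 22)
lumber: 90/90 (binding)
varnish: 110/110 (binding)
By complementary slackness, a constraint with positive slack has shadow price 0 → carpentry.

carpentry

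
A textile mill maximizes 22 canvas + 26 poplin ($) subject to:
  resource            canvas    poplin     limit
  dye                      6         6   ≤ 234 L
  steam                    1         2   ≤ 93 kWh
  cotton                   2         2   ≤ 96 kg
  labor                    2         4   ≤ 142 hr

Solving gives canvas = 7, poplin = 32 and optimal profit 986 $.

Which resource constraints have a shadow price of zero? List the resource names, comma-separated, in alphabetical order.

dye: 234/234 (binding)
steam: 71/93 (slack 22)
cotton: 78/96 (slack 18)
labor: 142/142 (binding)
By complementary slackness, a constraint with positive slack has shadow price 0 → cotton, steam.

cotton, steam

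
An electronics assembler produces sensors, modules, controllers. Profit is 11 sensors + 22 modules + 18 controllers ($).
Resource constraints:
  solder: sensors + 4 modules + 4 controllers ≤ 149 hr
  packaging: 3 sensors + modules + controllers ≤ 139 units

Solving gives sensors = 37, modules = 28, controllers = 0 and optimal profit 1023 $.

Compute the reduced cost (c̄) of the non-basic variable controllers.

-4

At the optimum: solder uses 149 of 149 (binding); packaging uses 139 of 139 (binding).
From A_Bᵀ y = c: 1·y_solder + 3·y_packaging = 11; 4·y_solder + 1·y_packaging = 22.
Solving: y_solder = 5, y_packaging = 2.
Reduced cost of controllers: c₃ − yᵀa₃ = 18 − (5·4 + 2·1) = 18 − 22 = -4.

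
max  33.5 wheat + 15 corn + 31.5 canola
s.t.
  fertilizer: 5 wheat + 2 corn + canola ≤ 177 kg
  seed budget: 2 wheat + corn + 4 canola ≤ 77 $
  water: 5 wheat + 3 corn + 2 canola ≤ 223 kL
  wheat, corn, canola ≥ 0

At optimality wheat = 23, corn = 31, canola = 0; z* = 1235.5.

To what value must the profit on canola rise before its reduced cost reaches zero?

Check each constraint at x*: fertilizer 177/177 (tight); seed budget 77/77 (tight); water 208/223 (slack 15).
Since water is not tight, its dual is 0.
Dual feasibility on the basic columns requires 5·y_fertilizer + 2·y_seed budget = 33.5, 2·y_fertilizer + 1·y_seed budget = 15.
Solving: y_fertilizer = 3.5, y_seed budget = 8.
canola enters the basis when its profit ≥ yᵀa₃ = 3.5·1 + 8·4 = 35.5.

35.5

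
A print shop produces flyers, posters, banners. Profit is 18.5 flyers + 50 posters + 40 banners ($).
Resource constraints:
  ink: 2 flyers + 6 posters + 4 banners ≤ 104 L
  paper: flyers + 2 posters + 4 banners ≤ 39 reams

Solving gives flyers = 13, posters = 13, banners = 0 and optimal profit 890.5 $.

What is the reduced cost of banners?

-8

At the optimum: ink uses 104 of 104 (binding); paper uses 39 of 39 (binding).
The binding rows give the dual system: 2·y_ink + 1·y_paper = 18.5 and 6·y_ink + 2·y_paper = 50.
→ y_ink = 6.5 and y_paper = 5.5.
Reduced cost of banners: c₃ − yᵀa₃ = 40 − (6.5·4 + 5.5·4) = 40 − 48 = -8.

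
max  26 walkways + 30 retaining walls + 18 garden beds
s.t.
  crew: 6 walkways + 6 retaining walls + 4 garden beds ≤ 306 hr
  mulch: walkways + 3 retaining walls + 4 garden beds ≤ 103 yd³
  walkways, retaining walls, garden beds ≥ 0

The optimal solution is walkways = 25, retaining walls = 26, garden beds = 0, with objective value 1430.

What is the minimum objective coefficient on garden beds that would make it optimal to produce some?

Both crew and mulch are binding at x*.
The binding rows give the dual system: 6·y_crew + 1·y_mulch = 26 and 6·y_crew + 3·y_mulch = 30.
→ y_crew = 4 and y_mulch = 2.
garden beds enters the basis when its profit ≥ yᵀa₃ = 4·4 + 2·4 = 24.

24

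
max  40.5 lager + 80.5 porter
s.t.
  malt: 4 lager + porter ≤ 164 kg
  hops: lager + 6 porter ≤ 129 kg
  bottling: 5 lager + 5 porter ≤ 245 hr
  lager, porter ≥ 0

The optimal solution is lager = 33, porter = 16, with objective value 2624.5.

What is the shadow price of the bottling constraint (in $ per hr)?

6.5

Binding: hops and bottling. Non-binding: malt (16 unused).
Slack constraints have shadow price 0 (complementary slackness).
Dual feasibility on the basic columns requires 1·y_hops + 5·y_bottling = 40.5, 6·y_hops + 5·y_bottling = 80.5.
Solving: y_hops = 8, y_bottling = 6.5.
Shadow price of bottling = 6.5.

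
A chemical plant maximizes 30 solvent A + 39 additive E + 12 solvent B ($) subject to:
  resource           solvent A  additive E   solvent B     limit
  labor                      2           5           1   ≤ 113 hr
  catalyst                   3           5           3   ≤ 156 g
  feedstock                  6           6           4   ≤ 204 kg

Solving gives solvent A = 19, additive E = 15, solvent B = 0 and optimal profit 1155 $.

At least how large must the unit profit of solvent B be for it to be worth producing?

Check each constraint at x*: labor 113/113 (tight); catalyst 132/156 (slack 24); feedstock 204/204 (tight).
Since catalyst is not tight, its dual is 0.
Dual feasibility on the basic columns requires 2·y_labor + 6·y_feedstock = 30, 5·y_labor + 6·y_feedstock = 39.
Solving: y_labor = 3, y_feedstock = 4.
solvent B enters the basis when its profit ≥ yᵀa₃ = 3·1 + 4·4 = 19.

19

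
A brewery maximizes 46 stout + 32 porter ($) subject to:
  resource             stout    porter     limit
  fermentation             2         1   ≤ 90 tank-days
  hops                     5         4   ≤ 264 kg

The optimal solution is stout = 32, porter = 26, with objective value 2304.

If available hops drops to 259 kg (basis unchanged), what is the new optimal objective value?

2274

Check each constraint at x*: fermentation 90/90 (tight); hops 264/264 (tight).
The binding rows give the dual system: 2·y_fermentation + 5·y_hops = 46 and 1·y_fermentation + 4·y_hops = 32.
→ y_fermentation = 8 and y_hops = 6.
Δz = y_hops·Δb = 6 × (-5) = -30, so new z* = 2304 − 30 = 2274.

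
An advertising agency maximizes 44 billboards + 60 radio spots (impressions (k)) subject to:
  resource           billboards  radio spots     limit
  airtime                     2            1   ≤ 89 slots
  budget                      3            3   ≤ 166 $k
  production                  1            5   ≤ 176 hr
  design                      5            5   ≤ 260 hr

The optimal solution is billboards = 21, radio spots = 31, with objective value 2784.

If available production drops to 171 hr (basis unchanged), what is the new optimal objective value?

2764

Binding: production and design. Non-binding: airtime (16 unused), budget (10 unused).
Slack constraints have shadow price 0 (complementary slackness).
From A_Bᵀ y = c: 1·y_production + 5·y_design = 44; 5·y_production + 5·y_design = 60.
Solving: y_production = 4, y_design = 8.
Δz = y_production·Δb = 4 × (-5) = -20, so new z* = 2784 − 20 = 2764.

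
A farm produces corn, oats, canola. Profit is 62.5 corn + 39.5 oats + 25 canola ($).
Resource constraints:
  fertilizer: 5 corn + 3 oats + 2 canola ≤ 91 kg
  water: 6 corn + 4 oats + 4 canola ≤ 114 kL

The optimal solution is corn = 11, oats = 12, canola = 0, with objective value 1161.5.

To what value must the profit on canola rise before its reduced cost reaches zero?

33

Both fertilizer and water are binding at x*.
From A_Bᵀ y = c: 5·y_fertilizer + 6·y_water = 62.5; 3·y_fertilizer + 4·y_water = 39.5.
This yields shadow prices y_fertilizer = 6.5, y_water = 5.
canola enters the basis when its profit ≥ yᵀa₃ = 6.5·2 + 5·4 = 33.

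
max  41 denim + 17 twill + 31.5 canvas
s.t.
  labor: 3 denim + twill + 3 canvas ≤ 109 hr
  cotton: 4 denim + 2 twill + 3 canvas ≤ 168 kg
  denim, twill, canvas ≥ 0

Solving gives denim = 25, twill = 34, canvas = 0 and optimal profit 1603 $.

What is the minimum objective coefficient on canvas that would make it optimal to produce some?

36

Check each constraint at x*: labor 109/109 (tight); cotton 168/168 (tight).
From A_Bᵀ y = c: 3·y_labor + 4·y_cotton = 41; 1·y_labor + 2·y_cotton = 17.
This yields shadow prices y_labor = 7, y_cotton = 5.
canvas enters the basis when its profit ≥ yᵀa₃ = 7·3 + 5·3 = 36.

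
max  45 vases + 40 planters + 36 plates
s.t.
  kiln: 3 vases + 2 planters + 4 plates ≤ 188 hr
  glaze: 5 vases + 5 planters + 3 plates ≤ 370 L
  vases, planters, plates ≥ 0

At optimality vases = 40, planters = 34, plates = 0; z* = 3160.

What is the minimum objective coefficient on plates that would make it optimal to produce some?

Both kiln and glaze are binding at x*.
From A_Bᵀ y = c: 3·y_kiln + 5·y_glaze = 45; 2·y_kiln + 5·y_glaze = 40.
→ y_kiln = 5 and y_glaze = 6.
plates enters the basis when its profit ≥ yᵀa₃ = 5·4 + 6·3 = 38.

38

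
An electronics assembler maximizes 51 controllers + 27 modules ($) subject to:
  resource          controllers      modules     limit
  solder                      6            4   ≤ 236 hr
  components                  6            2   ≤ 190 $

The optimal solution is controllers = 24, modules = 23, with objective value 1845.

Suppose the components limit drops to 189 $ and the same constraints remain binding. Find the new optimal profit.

Both solder and components are binding at x*.
Dual feasibility on the basic columns requires 6·y_solder + 6·y_components = 51, 4·y_solder + 2·y_components = 27.
→ y_solder = 5 and y_components = 3.5.
Δz = y_components·Δb = 3.5 × (-1) = -3.5, so new z* = 1845 − 3.5 = 1841.5.

1841.5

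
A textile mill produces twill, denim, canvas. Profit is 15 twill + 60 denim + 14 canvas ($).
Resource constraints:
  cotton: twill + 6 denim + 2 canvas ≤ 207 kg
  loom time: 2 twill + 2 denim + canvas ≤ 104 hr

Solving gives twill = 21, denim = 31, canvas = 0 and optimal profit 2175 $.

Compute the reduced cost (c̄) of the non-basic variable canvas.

-7

Check each constraint at x*: cotton 207/207 (tight); loom time 104/104 (tight).
Dual feasibility on the basic columns requires 1·y_cotton + 2·y_loom time = 15, 6·y_cotton + 2·y_loom time = 60.
Solving: y_cotton = 9, y_loom time = 3.
Reduced cost of canvas: c₃ − yᵀa₃ = 14 − (9·2 + 3·1) = 14 − 21 = -7.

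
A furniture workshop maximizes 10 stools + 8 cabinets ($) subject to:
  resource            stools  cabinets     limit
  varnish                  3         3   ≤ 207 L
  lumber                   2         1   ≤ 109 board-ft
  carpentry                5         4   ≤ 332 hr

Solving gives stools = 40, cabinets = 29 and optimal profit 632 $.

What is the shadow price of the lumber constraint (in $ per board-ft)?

2

Binding: varnish and lumber. Non-binding: carpentry (16 unused).
By complementary slackness, y = 0 for the non-binding constraint.
The binding rows give the dual system: 3·y_varnish + 2·y_lumber = 10 and 3·y_varnish + 1·y_lumber = 8.
→ y_varnish = 2 and y_lumber = 2.
Shadow price of lumber = 2.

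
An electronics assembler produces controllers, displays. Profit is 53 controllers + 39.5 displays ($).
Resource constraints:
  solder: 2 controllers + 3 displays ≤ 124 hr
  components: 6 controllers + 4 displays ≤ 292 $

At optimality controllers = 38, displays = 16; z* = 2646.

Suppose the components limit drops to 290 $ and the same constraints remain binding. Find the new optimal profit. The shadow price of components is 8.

Δb = -2, so new z* = 2646 + (8)·(-2) = 2646 − 16 = 2630.

2630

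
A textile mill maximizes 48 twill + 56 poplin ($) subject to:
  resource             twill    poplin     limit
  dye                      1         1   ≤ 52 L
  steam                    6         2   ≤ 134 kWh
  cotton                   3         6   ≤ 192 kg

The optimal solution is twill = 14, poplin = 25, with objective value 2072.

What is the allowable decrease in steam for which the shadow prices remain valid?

70

Binding constraints: steam, cotton. The basis is B = [[6,2],[3,6]] with det 30.
Per unit decrease in steam, x* moves by d = (-0.2, 0.1).
The basis stays optimal until twill reaches 0; allowable decrease = 70 kWh.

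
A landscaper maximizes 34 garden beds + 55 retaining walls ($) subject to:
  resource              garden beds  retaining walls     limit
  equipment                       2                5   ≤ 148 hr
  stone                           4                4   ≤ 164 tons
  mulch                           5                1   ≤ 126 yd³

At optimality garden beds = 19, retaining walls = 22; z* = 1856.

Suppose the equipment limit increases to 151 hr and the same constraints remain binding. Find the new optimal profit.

Binding: equipment and stone. Non-binding: mulch (9 unused).
Slack constraints have shadow price 0 (complementary slackness).
The binding rows give the dual system: 2·y_equipment + 4·y_stone = 34 and 5·y_equipment + 4·y_stone = 55.
This yields shadow prices y_equipment = 7, y_stone = 5.
Δz = y_equipment·Δb = 7 × (3) = 21, so new z* = 1856 + 21 = 1877.

1877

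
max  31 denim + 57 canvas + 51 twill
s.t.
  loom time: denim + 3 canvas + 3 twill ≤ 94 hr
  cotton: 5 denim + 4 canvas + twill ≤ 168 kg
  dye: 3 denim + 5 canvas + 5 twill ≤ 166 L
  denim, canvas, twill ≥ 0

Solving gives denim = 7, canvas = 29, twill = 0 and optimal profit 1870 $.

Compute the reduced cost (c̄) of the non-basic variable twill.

-6

At the optimum: loom time uses 94 of 94 (binding); cotton uses 151 of 168 (slack = 17); dye uses 166 of 166 (binding).
Slack constraints have shadow price 0 (complementary slackness).
Dual feasibility on the basic columns requires 1·y_loom time + 3·y_dye = 31, 3·y_loom time + 5·y_dye = 57.
→ y_loom time = 4 and y_dye = 9.
Reduced cost of twill: c₃ − yᵀa₃ = 51 − (4·3 + 9·5) = 51 − 57 = -6.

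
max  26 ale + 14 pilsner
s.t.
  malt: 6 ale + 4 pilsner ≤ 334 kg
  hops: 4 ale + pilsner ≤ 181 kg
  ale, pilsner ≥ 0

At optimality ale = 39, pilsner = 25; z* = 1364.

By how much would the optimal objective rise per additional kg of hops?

2

Check each constraint at x*: malt 334/334 (tight); hops 181/181 (tight).
From A_Bᵀ y = c: 6·y_malt + 4·y_hops = 26; 4·y_malt + 1·y_hops = 14.
This yields shadow prices y_malt = 3, y_hops = 2.
Shadow price of hops = 2.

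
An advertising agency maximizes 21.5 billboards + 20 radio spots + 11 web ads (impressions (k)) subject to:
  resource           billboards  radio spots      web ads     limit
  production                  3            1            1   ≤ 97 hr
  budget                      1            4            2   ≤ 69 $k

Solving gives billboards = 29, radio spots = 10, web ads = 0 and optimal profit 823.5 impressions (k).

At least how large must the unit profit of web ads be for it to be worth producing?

Check each constraint at x*: production 97/97 (tight); budget 69/69 (tight).
The binding rows give the dual system: 3·y_production + 1·y_budget = 21.5 and 1·y_production + 4·y_budget = 20.
Solving: y_production = 6, y_budget = 3.5.
web ads enters the basis when its profit ≥ yᵀa₃ = 6·1 + 3.5·2 = 13.

13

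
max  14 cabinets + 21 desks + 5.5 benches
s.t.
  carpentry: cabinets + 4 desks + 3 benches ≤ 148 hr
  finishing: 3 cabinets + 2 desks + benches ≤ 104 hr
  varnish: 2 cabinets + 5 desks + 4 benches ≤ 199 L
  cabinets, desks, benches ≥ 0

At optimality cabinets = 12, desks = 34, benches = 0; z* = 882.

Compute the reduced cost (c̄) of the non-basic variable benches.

-8.5

At the optimum: carpentry uses 148 of 148 (binding); finishing uses 104 of 104 (binding); varnish uses 194 of 199 (slack = 5).
Since varnish is not tight, its dual is 0.
Dual feasibility on the basic columns requires 1·y_carpentry + 3·y_finishing = 14, 4·y_carpentry + 2·y_finishing = 21.
→ y_carpentry = 3.5 and y_finishing = 3.5.
Reduced cost of benches: c₃ − yᵀa₃ = 5.5 − (3.5·3 + 3.5·1) = 5.5 − 14 = -8.5.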